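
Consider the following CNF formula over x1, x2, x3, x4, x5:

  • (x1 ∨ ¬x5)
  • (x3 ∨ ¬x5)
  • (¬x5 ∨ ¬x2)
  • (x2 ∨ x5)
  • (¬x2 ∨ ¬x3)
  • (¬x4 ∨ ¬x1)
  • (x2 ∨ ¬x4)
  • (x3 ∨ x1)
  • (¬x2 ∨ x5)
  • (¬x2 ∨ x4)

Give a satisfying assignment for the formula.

x1=T, x2=F, x3=T, x4=F, x5=T

Check each clause:
  1. (x1 ∨ ¬x5) — x1 is true.
  2. (¬x5 ∨ x3) — x3 is true.
  3. (¬x2 ∨ ¬x5) — ¬x2 is true.
  4. (x2 ∨ x5) — x5 is true.
  5. (¬x3 ∨ ¬x2) — ¬x2 is true.
  6. (¬x1 ∨ ¬x4) — ¬x4 is true.
  7. (¬x4 ∨ x2) — ¬x4 is true.
  8. (x1 ∨ x3) — x1 is true.
  9. (¬x2 ∨ x5) — x5 is true.
  10. (¬x2 ∨ x4) — ¬x2 is true.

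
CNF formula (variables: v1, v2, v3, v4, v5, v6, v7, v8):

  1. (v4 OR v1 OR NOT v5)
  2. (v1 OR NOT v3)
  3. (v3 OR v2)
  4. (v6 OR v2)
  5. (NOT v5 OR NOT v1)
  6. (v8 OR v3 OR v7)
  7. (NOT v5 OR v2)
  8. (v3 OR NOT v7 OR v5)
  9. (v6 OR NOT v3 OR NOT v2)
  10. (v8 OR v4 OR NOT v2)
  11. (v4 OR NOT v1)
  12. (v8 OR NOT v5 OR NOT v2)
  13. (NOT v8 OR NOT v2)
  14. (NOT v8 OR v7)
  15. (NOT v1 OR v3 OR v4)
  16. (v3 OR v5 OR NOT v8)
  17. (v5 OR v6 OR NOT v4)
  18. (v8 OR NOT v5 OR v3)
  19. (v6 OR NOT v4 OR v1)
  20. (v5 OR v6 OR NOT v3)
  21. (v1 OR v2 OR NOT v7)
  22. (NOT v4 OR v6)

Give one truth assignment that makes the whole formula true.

v1=True, v2=False, v3=True, v4=True, v5=False, v6=True, v7=True, v8=True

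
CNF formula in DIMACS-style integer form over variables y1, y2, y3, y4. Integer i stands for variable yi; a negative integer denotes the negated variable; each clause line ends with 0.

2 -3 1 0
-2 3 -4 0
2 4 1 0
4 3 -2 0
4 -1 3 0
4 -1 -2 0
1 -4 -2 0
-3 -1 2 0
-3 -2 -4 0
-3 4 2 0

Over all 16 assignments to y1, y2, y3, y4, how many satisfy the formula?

Satisfying assignments:
  y1=F y2=F y3=F y4=T
  y1=F y2=T y3=T y4=F
  y1=T y2=F y3=F y4=T
That's 3 in total.

3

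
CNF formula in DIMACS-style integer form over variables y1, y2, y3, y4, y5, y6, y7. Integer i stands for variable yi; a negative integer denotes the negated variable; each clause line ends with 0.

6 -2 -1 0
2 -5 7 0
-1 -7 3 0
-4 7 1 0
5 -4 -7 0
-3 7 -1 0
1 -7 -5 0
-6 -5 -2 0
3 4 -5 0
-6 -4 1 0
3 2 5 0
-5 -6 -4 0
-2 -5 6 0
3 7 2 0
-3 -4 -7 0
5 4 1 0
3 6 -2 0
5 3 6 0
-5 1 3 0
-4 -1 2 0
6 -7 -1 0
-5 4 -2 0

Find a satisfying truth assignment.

y1=True, y2=False, y3=True, y4=False, y5=True, y6=True, y7=True

Set y1 = True and propagate.
Branch on y2: take y2 = False.
  then y4 is forced to False.
Try y3 = True.
  then y7 is forced to True.
  then y6 is forced to True.
y5 is now unconstrained; take y5 = True.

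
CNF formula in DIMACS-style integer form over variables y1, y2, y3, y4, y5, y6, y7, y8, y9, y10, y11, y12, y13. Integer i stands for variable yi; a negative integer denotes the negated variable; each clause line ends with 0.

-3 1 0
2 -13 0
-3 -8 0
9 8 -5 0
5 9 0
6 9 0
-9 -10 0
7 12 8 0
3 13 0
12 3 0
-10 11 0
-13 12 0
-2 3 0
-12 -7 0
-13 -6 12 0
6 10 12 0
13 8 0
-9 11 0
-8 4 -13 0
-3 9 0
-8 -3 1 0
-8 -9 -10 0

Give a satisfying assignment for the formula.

Pure literal: y1 appears only positively; assign y1 = True.
Pure literal: y11 appears only positively; assign y11 = True.
Try y2 = True.
  then y3 is forced to True.
  then y8 is forced to False.
  then y13 is forced to True.
  then y12 is forced to True.
  then y7 is forced to False.
  then y9 is forced to True.
  then y10 is forced to False.
y4, y5, y6 are now unconstrained; take y4 = False, y5 = False, y6 = True.
Every clause has at least one true literal under this assignment.

y1=T, y2=T, y3=T, y4=F, y5=F, y6=T, y7=F, y8=F, y9=T, y10=F, y11=T, y12=T, y13=T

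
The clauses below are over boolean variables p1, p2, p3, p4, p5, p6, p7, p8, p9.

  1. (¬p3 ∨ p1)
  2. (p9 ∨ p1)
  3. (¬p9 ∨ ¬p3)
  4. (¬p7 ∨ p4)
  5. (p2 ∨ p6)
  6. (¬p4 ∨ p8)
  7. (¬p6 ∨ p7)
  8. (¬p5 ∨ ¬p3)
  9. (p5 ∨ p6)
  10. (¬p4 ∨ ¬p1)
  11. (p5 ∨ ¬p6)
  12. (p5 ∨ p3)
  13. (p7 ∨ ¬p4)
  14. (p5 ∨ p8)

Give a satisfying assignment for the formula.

p1=T, p2=T, p3=F, p4=F, p5=T, p6=F, p7=F, p8=F, p9=F

p2 occurs only positively in the remaining clauses — set p2 = True.
Set p1 = True and propagate.
  then p4 is forced to False.
  then p7 is forced to False.
  then p6 is forced to False.
  then p5 is forced to True.
  then p3 is forced to False.
p8, p9 are now unconstrained; take p8 = False, p9 = False.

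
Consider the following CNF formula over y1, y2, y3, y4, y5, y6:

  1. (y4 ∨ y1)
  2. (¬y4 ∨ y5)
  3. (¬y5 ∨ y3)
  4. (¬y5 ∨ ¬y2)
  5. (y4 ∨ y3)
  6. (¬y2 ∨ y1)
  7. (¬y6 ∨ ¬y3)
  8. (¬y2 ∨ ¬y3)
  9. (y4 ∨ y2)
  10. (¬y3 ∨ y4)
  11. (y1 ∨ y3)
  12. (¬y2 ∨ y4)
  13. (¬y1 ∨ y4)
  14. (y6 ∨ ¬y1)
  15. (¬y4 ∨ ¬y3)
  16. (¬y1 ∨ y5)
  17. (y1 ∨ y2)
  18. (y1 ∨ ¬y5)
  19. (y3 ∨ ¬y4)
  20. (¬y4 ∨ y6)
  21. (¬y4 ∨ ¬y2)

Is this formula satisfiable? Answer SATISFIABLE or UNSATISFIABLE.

UNSATISFIABLE

y4 = True:
  propagation gives y5=True, y3=True; an empty clause results — contradiction.
y4 = False:
  propagation gives y1=True; an empty clause results — contradiction.
Every branch closes, so no satisfying assignment exists.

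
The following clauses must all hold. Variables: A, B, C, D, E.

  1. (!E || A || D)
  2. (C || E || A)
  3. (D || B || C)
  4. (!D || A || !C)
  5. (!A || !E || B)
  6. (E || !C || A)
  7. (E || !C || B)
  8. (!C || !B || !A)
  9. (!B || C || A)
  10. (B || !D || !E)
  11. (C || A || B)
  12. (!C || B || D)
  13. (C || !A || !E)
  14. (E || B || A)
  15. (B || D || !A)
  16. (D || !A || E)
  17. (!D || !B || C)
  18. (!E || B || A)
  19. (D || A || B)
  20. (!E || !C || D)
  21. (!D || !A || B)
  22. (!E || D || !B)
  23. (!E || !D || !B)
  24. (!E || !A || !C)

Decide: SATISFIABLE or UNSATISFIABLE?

A = True:
  B = True:
    propagation gives C=False, E=False, D=True; an empty clause results — contradiction.
  B = False:
    propagation gives E=False, C=False, D=True; an empty clause results — contradiction.
A = False:
  B = True:
    propagation gives C=True, D=False, E=False; an empty clause results — contradiction.
  B = False:
    propagation gives C=True, D=False; an empty clause results — contradiction.
Every branch closes, so no satisfying assignment exists.

UNSATISFIABLE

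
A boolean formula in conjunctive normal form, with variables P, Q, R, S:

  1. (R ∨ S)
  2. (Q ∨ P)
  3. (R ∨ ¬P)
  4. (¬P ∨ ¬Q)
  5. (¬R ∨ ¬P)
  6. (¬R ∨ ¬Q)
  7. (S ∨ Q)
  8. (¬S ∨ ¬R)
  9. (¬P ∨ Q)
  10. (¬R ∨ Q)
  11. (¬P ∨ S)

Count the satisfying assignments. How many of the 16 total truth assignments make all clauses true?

1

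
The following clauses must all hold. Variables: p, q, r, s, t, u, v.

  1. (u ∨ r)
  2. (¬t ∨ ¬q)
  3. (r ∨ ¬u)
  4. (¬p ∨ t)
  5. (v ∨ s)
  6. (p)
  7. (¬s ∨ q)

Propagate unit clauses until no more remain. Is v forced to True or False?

True

(p) is a unit clause: p = True.
(¬p ∨ t) with p = True leaves only t, so t = True.
From (¬t ∨ ¬q) and t = True: q = False.
(q ∨ ¬s): since q = False, the clause reduces to (¬s). s = False.
From (v ∨ s) and s = False: v = True.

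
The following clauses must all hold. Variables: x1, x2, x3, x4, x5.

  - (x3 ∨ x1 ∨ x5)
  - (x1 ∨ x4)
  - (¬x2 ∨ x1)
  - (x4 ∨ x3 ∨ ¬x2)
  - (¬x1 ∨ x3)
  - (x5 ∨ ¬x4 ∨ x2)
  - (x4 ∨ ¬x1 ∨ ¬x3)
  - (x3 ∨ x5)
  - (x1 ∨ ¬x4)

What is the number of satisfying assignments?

The models are:
  x1=T x2=F x3=T x4=T x5=T
  x1=T x2=T x3=T x4=T x5=F
  x1=T x2=T x3=T x4=T x5=T
That's 3 in total.

3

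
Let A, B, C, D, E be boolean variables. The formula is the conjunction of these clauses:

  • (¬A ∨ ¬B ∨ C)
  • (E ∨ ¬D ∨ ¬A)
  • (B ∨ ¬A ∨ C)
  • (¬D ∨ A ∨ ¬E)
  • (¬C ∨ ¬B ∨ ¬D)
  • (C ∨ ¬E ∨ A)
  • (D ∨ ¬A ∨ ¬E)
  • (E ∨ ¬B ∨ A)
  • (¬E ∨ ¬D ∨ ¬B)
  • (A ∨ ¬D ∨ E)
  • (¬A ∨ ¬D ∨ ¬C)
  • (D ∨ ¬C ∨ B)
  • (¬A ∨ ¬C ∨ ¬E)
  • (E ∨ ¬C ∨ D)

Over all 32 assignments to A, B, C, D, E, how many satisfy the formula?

2

Satisfying assignments:
  A=0 B=0 C=0 D=0 E=0
  A=0 B=1 C=1 D=0 E=1
Count: 2.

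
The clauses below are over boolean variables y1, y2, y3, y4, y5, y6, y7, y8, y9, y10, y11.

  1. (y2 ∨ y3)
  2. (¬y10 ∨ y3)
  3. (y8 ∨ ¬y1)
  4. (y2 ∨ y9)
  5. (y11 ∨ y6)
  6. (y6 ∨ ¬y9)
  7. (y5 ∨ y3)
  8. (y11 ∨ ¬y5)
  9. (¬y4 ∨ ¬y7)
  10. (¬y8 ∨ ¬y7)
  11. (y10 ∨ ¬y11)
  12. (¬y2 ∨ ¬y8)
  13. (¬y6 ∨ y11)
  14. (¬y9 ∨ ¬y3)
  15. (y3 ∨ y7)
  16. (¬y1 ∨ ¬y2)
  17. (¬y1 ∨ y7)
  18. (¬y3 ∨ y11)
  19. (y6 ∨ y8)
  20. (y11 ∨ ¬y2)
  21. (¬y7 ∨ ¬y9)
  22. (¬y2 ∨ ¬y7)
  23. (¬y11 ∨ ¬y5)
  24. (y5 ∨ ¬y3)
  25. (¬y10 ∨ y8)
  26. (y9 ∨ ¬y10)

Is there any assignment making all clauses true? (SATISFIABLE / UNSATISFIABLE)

UNSATISFIABLE

y3 = True:
  propagation gives y9=False, y2=True, y8=False, y1=False; an empty clause results — contradiction.
y3 = False:
  propagation gives y2=True, y10=False, y5=True, y11=True; an empty clause results — contradiction.
Every branch closes, so no satisfying assignment exists.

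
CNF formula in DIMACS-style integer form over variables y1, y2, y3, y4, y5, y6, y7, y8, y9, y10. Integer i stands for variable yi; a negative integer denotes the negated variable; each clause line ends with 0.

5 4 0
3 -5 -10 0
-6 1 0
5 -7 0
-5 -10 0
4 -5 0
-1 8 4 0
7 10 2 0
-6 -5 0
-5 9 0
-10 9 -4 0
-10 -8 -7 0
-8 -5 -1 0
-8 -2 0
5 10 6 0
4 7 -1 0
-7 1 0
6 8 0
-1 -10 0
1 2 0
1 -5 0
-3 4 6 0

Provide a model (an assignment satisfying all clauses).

y9 occurs only positively in the remaining clauses — set y9 = True.
Set y1 = True and propagate.
  then y10 is forced to False.
Set y2 = True and propagate.
  then y8 is forced to False.
  then y4 is forced to True.
  then y6 is forced to True.
  then y5 is forced to False.
  then y7 is forced to False.
y3 is now unconstrained; take y3 = False.
Check each clause:
  1. {y4, y5} — y4 is true.
  2. {¬y5, y3, ¬y10} — ¬y10 is true.
  3. {¬y6, y1} — y1 is true.
  4. {¬y7, y5} — ¬y7 is true.
  5. {¬y5, ¬y10} — ¬y5 is true.
  6. {¬y5, y4} — ¬y5 is true.
  7. {¬y1, y4, y8} — y4 is true.
  8. {y2, y7, y10} — y2 is true.
  9. {¬y6, ¬y5} — ¬y5 is true.
  10. {y9, ¬y5} — y9 is true.
  11. {y9, ¬y4, ¬y10} — y9 is true.
  12. {¬y10, ¬y8, ¬y7} — ¬y8 is true.
  13. {¬y1, ¬y5, ¬y8} — ¬y8 is true.
  14. {¬y2, ¬y8} — ¬y8 is true.
  15. {y6, y10, y5} — y6 is true.
  16. {y4, ¬y1, y7} — y4 is true.
  17. {y1, ¬y7} — y1 is true.
  18. {y8, y6} — y6 is true.
  19. {¬y1, ¬y10} — ¬y10 is true.
  20. {y1, y2} — y1 is true.
  21. {¬y5, y1} — y1 is true.
  22. {y6, ¬y3, y4} — y4 is true.

y1=True, y2=True, y3=False, y4=True, y5=False, y6=True, y7=False, y8=False, y9=True, y10=False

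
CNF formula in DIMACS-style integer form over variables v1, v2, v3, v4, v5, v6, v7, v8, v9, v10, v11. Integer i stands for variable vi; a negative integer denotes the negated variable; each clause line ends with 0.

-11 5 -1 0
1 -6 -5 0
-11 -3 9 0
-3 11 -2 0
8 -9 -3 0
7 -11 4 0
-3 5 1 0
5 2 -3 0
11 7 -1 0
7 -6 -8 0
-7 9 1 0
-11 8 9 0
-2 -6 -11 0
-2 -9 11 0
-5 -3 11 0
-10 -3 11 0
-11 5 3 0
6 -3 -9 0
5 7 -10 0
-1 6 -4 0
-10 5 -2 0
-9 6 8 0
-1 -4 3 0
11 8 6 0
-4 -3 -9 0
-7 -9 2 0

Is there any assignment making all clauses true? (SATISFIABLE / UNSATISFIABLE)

Branch on v1: take v1 = False.
Try v2 = True.
Try v3 = False.
The remaining clauses are satisfied by v4 = True, v5 = True, v6 = False, v7 = False, v8 = True, v9 = False, v10 = True, v11 = True.
Every clause has at least one true literal under this assignment.
So v1=False  v2=True  v3=False  v4=True  v5=True  v6=False  v7=False  v8=True  v9=False  v10=True  v11=True is a satisfying assignment.

SATISFIABLE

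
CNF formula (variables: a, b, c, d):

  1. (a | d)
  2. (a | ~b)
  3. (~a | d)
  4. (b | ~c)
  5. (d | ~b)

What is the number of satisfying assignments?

4

The models are:
  a=F b=F c=F d=T
  a=T b=F c=F d=T
  a=T b=T c=F d=T
  a=T b=T c=T d=T
Count: 4.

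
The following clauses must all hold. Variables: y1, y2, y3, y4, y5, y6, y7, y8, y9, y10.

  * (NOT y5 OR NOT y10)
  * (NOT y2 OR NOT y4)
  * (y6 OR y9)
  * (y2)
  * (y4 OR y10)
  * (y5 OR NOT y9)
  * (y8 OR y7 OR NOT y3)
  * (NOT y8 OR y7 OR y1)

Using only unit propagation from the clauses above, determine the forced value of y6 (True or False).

(y2) stands alone — y2 = True.
(NOT y4 OR NOT y2): since y2 = True, the clause reduces to (NOT y4). y4 = False.
(y4 OR y10): since y4 = False, the clause reduces to (y10). y10 = True.
(NOT y10 OR NOT y5) with y10 = True leaves only NOT y5, so y5 = False.
In (NOT y9 OR y5), y5 is now false; NOT y9 must hold, so y9 = False.
(y6 OR y9): since y9 = False, the clause reduces to (y6). y6 = True.

True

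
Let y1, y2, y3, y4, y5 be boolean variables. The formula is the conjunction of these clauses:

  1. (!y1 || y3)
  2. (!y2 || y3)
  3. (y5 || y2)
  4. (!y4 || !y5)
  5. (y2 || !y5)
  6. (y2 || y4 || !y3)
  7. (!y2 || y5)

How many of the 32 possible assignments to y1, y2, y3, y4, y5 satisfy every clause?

2

Satisfying assignments:
  y1=0 y2=1 y3=1 y4=0 y5=1
  y1=1 y2=1 y3=1 y4=0 y5=1
Count: 2.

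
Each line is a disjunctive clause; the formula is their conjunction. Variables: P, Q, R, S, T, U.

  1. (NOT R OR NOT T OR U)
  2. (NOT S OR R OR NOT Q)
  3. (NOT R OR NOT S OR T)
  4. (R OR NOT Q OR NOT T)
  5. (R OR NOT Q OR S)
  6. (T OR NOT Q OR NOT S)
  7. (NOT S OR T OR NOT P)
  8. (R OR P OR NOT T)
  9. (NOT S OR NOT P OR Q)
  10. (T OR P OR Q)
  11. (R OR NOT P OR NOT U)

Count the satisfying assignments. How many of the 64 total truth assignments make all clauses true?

15

Split on R, then T.
  R=T, T=T: 7 of the 16 assignments to (P,Q,S,U) work.
  R=T, T=F: U free; 3 ways for (P,Q,S) × 2^1 = 6.
  R=F, T=T: remaining (P,Q,S,U) ∈ {(T,F,F,F)} — 1.
  R=F, T=F: remaining (P,Q,S,U) ∈ {(T,F,F,F)} — 1.
Total: 7 + 6 + 1 + 1 = 15.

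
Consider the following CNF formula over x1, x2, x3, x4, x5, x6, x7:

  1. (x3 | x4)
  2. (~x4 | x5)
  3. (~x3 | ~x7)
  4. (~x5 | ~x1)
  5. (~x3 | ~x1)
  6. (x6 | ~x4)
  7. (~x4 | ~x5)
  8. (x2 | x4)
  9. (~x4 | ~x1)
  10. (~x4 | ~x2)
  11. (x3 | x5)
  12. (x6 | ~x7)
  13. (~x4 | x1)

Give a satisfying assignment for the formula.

x1=False  x2=True  x3=True  x4=False  x5=False  x6=True  x7=False

Check each clause:
  1. (x3 | x4) — x3 is true.
  2. (~x4 | x5) — ~x4 is true.
  3. (~x3 | ~x7) — ~x7 is true.
  4. (~x5 | ~x1) — ~x5 is true.
  5. (~x3 | ~x1) — ~x1 is true.
  6. (x6 | ~x4) — ~x4 is true.
  7. (~x5 | ~x4) — ~x5 is true.
  8. (x4 | x2) — x2 is true.
  9. (~x4 | ~x1) — ~x4 is true.
  10. (~x4 | ~x2) — ~x4 is true.
  11. (x3 | x5) — x3 is true.
  12. (~x7 | x6) — ~x7 is true.
  13. (~x4 | x1) — ~x4 is true.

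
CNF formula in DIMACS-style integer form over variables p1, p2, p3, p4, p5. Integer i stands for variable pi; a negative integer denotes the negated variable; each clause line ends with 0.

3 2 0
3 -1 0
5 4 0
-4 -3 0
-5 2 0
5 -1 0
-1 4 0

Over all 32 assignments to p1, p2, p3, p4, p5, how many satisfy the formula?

4

Satisfying assignments:
  p1=0 p2=1 p3=0 p4=0 p5=1
  p1=0 p2=1 p3=0 p4=1 p5=0
  p1=0 p2=1 p3=0 p4=1 p5=1
  p1=0 p2=1 p3=1 p4=0 p5=1
That's 4 in total.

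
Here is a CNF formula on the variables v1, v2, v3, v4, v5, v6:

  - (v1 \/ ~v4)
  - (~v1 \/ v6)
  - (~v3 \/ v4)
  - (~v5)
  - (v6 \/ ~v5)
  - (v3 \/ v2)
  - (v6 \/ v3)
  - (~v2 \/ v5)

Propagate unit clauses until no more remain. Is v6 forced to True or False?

Unit clause (~v5) sets v5 = False.
(v5 \/ ~v2) with v5 = False leaves only ~v2, so v2 = False.
(v3 \/ v2): since v2 = False, the clause reduces to (v3). v3 = True.
From (v4 \/ ~v3) and v3 = True: v4 = True.
(v1 \/ ~v4): since v4 = True, the clause reduces to (v1). v1 = True.
In (v6 \/ ~v1), ~v1 is now false; v6 must hold, so v6 = True.

True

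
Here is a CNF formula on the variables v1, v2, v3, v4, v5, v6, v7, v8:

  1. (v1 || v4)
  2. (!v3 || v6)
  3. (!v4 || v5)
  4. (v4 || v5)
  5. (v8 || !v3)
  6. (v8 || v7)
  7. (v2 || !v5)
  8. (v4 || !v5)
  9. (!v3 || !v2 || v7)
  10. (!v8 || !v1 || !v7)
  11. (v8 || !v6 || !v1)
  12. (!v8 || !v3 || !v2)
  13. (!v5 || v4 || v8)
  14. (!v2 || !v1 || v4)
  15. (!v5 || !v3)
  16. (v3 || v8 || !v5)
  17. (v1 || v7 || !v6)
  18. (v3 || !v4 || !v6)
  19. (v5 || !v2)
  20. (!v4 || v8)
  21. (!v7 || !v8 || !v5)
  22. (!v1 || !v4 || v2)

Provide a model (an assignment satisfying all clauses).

Set v1 = False and propagate.
  then v4 is forced to True.
  then v5 is forced to True.
  then v2 is forced to True.
  then v3 is forced to False.
  then v8 is forced to True.
  then v6 is forced to False.
  then v7 is forced to False.

v1=0  v2=1  v3=0  v4=1  v5=1  v6=0  v7=0  v8=1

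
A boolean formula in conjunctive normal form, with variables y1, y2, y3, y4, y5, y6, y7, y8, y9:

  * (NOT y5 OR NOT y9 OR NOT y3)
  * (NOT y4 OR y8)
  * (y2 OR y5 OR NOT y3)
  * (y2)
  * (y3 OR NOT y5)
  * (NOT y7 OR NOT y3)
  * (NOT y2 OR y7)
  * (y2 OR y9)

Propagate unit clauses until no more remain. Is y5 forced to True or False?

Unit clause (y2) sets y2 = True.
(NOT y2 OR y7): since y2 = True, the clause reduces to (y7). y7 = True.
(NOT y7 OR NOT y3) with y7 = True leaves only NOT y3, so y3 = False.
(y3 OR NOT y5): since y3 = False, the clause reduces to (NOT y5). y5 = False.

False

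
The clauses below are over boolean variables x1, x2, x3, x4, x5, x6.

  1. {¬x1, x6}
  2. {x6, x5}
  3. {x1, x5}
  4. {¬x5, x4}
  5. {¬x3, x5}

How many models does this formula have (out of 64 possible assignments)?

16

Split on x5, then x1.
  x5=1, x1=1: remaining (x2,x3,x4,x6) ∈ {(0,0,1,1); (0,1,1,1); (1,0,1,1); (1,1,1,1)} — 4.
  x5=1, x1=0: forces x4=1; x2, x3, x6 free → 2^3 = 8.
  x5=0, x1=1: remaining (x2,x3,x4,x6) ∈ {(0,0,0,1); (0,0,1,1); (1,0,0,1); (1,0,1,1)} — 4.
  x5=0, x1=0: a clause becomes empty — 0.
Total: 4 + 8 + 4 + 0 = 16.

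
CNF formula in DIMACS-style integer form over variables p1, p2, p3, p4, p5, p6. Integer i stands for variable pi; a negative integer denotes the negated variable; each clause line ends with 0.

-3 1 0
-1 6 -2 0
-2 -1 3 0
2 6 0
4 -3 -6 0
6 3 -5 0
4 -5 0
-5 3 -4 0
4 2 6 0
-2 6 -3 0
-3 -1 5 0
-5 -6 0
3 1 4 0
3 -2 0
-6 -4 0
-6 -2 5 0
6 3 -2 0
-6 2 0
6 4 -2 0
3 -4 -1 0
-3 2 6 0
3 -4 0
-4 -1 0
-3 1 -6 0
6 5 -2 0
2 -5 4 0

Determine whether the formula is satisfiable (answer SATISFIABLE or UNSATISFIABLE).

p6 = True:
  propagation gives p5=False, p4=False, p3=False, p1=True; an empty clause results — contradiction.
p6 = False:
  propagation gives p2=True, p1=False, p3=False; an empty clause results — contradiction.
Every branch closes, so no satisfying assignment exists.

UNSATISFIABLE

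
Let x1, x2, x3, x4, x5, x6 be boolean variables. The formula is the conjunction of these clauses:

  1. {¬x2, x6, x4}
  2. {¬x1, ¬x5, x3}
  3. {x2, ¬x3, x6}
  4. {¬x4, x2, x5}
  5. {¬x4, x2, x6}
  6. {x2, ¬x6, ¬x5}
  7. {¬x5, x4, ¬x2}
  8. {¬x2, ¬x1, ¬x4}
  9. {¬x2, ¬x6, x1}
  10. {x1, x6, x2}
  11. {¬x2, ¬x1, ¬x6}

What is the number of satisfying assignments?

Case analysis on x2 and x6:
  x2=T, x6=T: a clause becomes empty — 0.
  x2=T, x6=F: remaining (x1,x3,x4,x5) ∈ {(F,F,T,F); (F,F,T,T); (F,T,T,F); (F,T,T,T)} — 4.
  x2=F, x6=T: remaining (x1,x3,x4,x5) ∈ {(F,F,F,F); (F,T,F,F); (T,F,F,F); (T,T,F,F)} — 4.
  x2=F, x6=F: remaining (x1,x3,x4,x5) ∈ {(T,F,F,F)} — 1.
Total: 0 + 4 + 4 + 1 = 9.

9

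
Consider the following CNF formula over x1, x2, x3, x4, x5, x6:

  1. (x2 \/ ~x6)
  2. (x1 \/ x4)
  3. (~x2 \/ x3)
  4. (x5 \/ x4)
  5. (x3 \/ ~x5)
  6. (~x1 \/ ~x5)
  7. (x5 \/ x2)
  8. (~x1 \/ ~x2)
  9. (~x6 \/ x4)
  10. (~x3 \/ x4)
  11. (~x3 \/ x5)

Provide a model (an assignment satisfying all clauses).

x1=0, x2=1, x3=1, x4=1, x5=1, x6=0

x4 occurs only positively in the remaining clauses — set x4 = True.
Pure literal: x6 appears only negated; assign x6 = False.
Branch on x1: take x1 = False.
The remaining clauses are satisfied by x2 = True, x3 = True, x5 = True.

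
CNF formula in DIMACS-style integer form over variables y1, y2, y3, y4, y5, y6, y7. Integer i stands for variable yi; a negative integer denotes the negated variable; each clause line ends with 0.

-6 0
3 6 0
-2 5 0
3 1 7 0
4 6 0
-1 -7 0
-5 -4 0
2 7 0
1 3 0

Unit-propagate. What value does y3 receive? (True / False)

True

(NOT y6) stands alone — y6 = False.
In (y6 OR y3), y6 is now false; y3 must hold, so y3 = True.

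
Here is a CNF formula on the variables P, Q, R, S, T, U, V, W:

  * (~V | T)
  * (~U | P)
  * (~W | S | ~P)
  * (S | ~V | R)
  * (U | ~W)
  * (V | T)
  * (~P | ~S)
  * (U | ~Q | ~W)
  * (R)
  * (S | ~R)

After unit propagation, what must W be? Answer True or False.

Unit clause (R) sets R = True.
(S | ~R) with R = True leaves only S, so S = True.
(~P | ~S): since S = True, the clause reduces to (~P). P = False.
From (P | ~U) and P = False: U = False.
In (~W | U), U is now false; ~W must hold, so W = False.

False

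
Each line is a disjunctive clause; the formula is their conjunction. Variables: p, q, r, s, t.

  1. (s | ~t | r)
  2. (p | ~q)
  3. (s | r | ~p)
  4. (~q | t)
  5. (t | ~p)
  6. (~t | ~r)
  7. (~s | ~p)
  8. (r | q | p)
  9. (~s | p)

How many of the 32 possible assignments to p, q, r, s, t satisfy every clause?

Satisfying assignments:
  p=F q=F r=T s=F t=F
Count: 1.

1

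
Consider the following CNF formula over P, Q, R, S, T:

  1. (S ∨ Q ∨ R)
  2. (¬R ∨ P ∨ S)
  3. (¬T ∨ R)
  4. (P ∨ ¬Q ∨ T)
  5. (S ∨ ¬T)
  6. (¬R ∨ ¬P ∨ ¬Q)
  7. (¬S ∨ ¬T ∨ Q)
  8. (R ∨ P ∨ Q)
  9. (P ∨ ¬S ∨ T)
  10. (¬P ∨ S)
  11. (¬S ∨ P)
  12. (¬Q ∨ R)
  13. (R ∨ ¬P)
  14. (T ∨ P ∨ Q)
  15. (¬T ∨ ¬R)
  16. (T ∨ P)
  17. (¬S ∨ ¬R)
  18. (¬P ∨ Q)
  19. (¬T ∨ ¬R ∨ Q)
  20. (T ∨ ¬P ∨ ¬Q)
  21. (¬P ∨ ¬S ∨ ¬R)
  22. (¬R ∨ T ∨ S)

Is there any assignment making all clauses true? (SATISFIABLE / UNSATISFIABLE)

UNSATISFIABLE

P = True:
  propagation gives S=True, R=True; an empty clause results — contradiction.
P = False:
  propagation gives S=False, R=False, Q=True; an empty clause results — contradiction.
Every branch closes, so no satisfying assignment exists.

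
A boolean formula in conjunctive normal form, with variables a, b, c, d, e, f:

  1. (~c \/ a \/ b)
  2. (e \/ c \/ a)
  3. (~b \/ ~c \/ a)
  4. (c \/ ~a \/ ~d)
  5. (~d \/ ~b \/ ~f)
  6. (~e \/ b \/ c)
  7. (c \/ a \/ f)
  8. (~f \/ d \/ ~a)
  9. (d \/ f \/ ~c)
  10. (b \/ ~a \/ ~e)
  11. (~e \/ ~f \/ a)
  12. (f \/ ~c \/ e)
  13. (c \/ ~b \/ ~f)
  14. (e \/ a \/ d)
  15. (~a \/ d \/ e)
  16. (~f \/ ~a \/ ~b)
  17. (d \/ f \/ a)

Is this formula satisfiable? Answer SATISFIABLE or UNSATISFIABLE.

SATISFIABLE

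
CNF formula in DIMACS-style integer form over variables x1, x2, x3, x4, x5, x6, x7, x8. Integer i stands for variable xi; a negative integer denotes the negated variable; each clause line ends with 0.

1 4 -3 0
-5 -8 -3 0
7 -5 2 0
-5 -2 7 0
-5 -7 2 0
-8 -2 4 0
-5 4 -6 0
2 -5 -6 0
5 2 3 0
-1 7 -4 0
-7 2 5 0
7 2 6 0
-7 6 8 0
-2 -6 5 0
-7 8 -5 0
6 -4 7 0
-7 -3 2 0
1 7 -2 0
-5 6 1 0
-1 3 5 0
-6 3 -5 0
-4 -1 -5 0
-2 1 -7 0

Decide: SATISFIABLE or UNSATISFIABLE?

Set x1 = True and propagate.
Set x2 = False and propagate.
Set x3 = True and propagate.
  then x7 is forced to False.
  then x5 is forced to False.
  then x4 is forced to False.
  then x6 is forced to True.
x8 is now unconstrained; take x8 = True.
So x1 = T, x2 = F, x3 = T, x4 = F, x5 = F, x6 = T, x7 = F, x8 = T is a satisfying assignment.

SATISFIABLE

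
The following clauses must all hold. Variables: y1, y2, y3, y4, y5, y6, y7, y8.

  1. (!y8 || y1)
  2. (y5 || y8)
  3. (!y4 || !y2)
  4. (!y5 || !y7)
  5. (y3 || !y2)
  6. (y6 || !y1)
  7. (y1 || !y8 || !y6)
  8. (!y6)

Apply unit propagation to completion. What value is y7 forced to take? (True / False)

(!y6) stands alone — y6 = False.
In (y6 || !y1), y6 is now false; !y1 must hold, so y1 = False.
(y1 || !y8) with y1 = False leaves only !y8, so y8 = False.
(y5 || y8) with y8 = False leaves only y5, so y5 = True.
(!y5 || !y7): since y5 = True, the clause reduces to (!y7). y7 = False.

False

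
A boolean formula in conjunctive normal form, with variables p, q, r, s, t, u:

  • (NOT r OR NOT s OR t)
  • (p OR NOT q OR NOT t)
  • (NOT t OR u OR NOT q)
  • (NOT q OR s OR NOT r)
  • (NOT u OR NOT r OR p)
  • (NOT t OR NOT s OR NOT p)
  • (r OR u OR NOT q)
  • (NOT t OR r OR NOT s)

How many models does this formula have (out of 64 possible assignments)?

24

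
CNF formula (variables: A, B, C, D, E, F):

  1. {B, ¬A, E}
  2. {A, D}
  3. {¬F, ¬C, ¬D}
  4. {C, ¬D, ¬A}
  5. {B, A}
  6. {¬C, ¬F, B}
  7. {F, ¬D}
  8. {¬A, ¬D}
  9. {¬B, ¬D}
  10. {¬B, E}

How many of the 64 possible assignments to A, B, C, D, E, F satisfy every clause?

The models are:
  A=T B=F C=F D=F E=T F=F
  A=T B=F C=F D=F E=T F=T
  A=T B=F C=T D=F E=T F=F
  A=T B=T C=F D=F E=T F=F
  A=T B=T C=F D=F E=T F=T
  A=T B=T C=T D=F E=T F=F
  A=T B=T C=T D=F E=T F=T
Count: 7.

7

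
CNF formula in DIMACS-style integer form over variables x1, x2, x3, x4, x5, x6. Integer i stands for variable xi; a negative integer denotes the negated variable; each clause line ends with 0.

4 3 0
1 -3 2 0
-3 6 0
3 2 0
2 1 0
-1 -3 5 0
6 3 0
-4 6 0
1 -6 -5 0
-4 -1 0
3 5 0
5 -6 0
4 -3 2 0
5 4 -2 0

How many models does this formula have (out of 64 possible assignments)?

Satisfying assignments:
  x1=1 x2=1 x3=1 x4=0 x5=1 x6=1
Count: 1.

1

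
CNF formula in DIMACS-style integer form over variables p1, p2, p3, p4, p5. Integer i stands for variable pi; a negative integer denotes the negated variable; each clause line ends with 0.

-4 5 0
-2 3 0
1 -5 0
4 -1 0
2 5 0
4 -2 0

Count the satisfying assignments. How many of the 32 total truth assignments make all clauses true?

The models are:
  p1=1 p2=0 p3=0 p4=1 p5=1
  p1=1 p2=0 p3=1 p4=1 p5=1
  p1=1 p2=1 p3=1 p4=1 p5=1
Count: 3.

3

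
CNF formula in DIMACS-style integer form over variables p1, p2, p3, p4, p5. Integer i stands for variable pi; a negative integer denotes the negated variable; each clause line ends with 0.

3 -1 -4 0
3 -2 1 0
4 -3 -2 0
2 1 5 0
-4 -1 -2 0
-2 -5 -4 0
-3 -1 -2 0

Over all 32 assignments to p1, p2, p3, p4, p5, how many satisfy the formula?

Case analysis on p2 and p1:
  p2=1, p1=1: remaining (p3,p4,p5) ∈ {(0,0,0); (0,0,1)} — 2.
  p2=1, p1=0: remaining (p3,p4,p5) ∈ {(1,1,0)} — 1.
  p2=0, p1=1: p5 free; 3 ways for (p3,p4) × 2^1 = 6.
  p2=0, p1=0: remaining (p3,p4,p5) ∈ {(0,0,1); (0,1,1); (1,0,1); (1,1,1)} — 4.
Total: 2 + 1 + 6 + 4 = 13.

13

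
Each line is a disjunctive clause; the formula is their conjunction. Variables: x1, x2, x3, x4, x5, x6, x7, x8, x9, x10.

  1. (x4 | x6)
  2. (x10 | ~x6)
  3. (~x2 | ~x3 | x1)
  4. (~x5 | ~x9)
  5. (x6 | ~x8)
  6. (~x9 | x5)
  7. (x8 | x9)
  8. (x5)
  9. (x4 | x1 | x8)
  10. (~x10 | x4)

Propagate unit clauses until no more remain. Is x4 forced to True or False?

True

Unit clause (x5) sets x5 = True.
In (~x5 | ~x9), ~x5 is now false; ~x9 must hold, so x9 = False.
(x9 | x8) with x9 = False leaves only x8, so x8 = True.
(x6 | ~x8) with x8 = True leaves only x6, so x6 = True.
In (~x6 | x10), ~x6 is now false; x10 must hold, so x10 = True.
From (~x10 | x4) and x10 = True: x4 = True.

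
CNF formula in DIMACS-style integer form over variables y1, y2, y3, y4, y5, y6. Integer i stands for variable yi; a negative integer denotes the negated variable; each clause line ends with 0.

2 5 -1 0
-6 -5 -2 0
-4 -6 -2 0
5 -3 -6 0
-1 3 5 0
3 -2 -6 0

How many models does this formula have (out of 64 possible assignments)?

36

Case analysis on y2 and y5:
  y2=1, y5=1: forces y6=0; y1, y3, y4 free → 2^3 = 8.
  y2=1, y5=0: y4 free; 3 ways for (y1,y3,y6) × 2^1 = 6.
  y2=0, y5=1: y1, y3, y4, y6 free → 2^4 = 16.
  y2=0, y5=0: y4 free; 3 ways for (y1,y3,y6) × 2^1 = 6.
Total: 8 + 6 + 16 + 6 = 36.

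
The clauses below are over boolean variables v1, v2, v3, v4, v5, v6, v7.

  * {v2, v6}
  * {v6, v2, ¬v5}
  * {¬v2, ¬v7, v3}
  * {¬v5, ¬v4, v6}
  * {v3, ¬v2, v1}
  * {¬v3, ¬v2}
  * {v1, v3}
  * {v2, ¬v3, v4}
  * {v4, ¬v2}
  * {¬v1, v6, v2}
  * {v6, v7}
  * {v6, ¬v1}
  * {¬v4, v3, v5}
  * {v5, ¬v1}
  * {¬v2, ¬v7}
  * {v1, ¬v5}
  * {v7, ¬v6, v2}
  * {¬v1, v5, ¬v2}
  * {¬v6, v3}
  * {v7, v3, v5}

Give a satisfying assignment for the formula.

v1 = F, v2 = F, v3 = T, v4 = T, v5 = F, v6 = T, v7 = T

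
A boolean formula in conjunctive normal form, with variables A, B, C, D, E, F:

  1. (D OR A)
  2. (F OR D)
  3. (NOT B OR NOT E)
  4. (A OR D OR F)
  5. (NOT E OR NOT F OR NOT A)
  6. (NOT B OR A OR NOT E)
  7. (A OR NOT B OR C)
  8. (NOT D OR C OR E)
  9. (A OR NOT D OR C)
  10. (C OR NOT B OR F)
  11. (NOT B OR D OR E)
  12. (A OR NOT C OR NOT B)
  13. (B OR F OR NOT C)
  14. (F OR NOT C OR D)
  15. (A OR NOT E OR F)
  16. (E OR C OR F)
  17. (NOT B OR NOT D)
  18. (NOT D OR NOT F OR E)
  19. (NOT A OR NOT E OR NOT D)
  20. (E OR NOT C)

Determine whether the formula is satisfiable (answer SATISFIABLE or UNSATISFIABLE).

SATISFIABLE

Set A = False and propagate.
  then D is forced to True.
  then C is forced to True.
  then B is forced to False.
  then F is forced to True.
  then E is forced to True.
Every clause has at least one true literal under this assignment.
So A=F, B=F, C=T, D=T, E=T, F=T is a satisfying assignment.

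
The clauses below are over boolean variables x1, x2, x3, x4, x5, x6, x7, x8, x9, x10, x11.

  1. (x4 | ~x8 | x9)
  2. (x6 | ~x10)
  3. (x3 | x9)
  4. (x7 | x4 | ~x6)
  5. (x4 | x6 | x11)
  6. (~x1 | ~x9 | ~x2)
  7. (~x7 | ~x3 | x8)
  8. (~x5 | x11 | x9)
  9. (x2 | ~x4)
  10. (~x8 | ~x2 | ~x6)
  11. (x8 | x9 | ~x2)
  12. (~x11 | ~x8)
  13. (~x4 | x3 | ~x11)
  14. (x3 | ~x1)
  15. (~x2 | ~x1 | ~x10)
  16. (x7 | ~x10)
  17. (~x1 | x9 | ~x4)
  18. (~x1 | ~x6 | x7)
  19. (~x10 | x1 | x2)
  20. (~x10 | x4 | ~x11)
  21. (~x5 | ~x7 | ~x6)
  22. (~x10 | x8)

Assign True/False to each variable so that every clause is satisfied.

x1=T, x2=F, x3=T, x4=F, x5=F, x6=T, x7=T, x8=T, x9=T, x10=T, x11=F

x5 occurs only negated in the remaining clauses — set x5 = False.
Branch on x1: take x1 = True.
  then x3 is forced to True.
Try x2 = False.
  then x4 is forced to False.
For the remaining variables, x6 = True, x7 = True, x8 = True, x9 = True, x10 = True, x11 = False works.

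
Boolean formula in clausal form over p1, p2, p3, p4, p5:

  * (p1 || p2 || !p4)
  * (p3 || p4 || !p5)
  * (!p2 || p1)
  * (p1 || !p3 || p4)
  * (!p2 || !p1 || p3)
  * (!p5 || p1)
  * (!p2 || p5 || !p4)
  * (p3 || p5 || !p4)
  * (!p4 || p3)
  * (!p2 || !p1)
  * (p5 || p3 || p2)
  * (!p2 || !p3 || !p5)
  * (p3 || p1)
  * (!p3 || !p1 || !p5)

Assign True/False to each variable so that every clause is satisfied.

Try p1 = True.
  then p2 is forced to False.
Branch on p3: take p3 = True.
  then p5 is forced to False.
p4 is now unconstrained; take p4 = True.

p1 = T, p2 = F, p3 = T, p4 = T, p5 = F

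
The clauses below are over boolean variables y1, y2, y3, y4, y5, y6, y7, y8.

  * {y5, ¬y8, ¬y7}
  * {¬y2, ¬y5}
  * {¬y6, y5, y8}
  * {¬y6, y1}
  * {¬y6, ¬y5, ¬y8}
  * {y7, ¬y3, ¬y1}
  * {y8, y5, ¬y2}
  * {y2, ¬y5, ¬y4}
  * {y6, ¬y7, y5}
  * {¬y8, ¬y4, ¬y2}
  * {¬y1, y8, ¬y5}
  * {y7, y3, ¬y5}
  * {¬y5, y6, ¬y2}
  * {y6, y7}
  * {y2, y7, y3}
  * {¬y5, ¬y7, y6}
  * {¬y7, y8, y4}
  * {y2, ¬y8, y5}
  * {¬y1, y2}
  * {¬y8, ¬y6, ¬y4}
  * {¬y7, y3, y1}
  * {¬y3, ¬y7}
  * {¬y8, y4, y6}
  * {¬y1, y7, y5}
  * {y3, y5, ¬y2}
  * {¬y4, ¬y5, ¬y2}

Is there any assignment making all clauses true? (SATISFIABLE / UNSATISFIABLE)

y5 = True:
  propagation gives y2=False, y4=False, y1=False, y6=False; an empty clause results — contradiction.
y5 = False:
  y7 = True:
    propagation gives y8=False, y6=False; an empty clause results — contradiction.
  y7 = False:
    propagation gives y6=True, y8=True, y1=True; an empty clause results — contradiction.
Every branch closes, so no satisfying assignment exists.

UNSATISFIABLE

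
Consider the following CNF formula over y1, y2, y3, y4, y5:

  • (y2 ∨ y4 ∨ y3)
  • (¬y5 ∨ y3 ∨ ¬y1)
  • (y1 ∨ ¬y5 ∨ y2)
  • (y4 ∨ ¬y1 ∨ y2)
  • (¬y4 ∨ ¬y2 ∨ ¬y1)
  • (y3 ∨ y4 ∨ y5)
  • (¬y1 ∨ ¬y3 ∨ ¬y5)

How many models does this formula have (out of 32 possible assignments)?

13

Case analysis on y1 and y2:
  y1=T, y2=T: remaining (y3,y4,y5) ∈ {(T,F,F)} — 1.
  y1=T, y2=F: remaining (y3,y4,y5) ∈ {(F,T,F); (T,T,F)} — 2.
  y1=F, y2=T: 7 of the 8 assignments to (y3,y4,y5) work.
  y1=F, y2=F: remaining (y3,y4,y5) ∈ {(F,T,F); (T,F,F); (T,T,F)} — 3.
Total: 1 + 2 + 7 + 3 = 13.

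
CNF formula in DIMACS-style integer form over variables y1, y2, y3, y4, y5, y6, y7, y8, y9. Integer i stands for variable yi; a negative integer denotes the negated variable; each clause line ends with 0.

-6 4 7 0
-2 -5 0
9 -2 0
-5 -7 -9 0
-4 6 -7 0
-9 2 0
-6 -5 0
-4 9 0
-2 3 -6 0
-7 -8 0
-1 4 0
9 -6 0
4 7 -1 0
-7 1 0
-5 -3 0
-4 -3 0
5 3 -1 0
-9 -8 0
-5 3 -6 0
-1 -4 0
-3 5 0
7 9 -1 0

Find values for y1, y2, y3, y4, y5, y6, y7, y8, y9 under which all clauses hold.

y1=F  y2=F  y3=F  y4=F  y5=F  y6=F  y7=F  y8=F  y9=F

y8 occurs only negated in the remaining clauses — set y8 = False.
Set y1 = False and propagate.
  then y7 is forced to False.
Branch on y2: take y2 = False.
  then y9 is forced to False.
  then y4 is forced to False.
  then y6 is forced to False.
Set y3 = False and propagate.
y5 is now unconstrained; take y5 = False.
Every clause has at least one true literal under this assignment.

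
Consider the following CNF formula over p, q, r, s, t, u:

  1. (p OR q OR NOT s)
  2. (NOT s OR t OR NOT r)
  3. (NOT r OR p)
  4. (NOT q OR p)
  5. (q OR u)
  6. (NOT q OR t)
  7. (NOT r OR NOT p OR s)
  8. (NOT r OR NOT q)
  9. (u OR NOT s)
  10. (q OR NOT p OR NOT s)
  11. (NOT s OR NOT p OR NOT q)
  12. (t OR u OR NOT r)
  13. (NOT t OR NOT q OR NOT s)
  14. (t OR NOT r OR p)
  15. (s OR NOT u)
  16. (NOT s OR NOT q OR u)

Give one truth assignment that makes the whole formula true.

p=1, q=1, r=0, s=0, t=1, u=0

Pure literal: r appears only negated; assign r = False.
Branch on p: take p = True.
Try q = True.
  then t is forced to True.
  then s is forced to False.
  then u is forced to False.
Every clause has at least one true literal under this assignment.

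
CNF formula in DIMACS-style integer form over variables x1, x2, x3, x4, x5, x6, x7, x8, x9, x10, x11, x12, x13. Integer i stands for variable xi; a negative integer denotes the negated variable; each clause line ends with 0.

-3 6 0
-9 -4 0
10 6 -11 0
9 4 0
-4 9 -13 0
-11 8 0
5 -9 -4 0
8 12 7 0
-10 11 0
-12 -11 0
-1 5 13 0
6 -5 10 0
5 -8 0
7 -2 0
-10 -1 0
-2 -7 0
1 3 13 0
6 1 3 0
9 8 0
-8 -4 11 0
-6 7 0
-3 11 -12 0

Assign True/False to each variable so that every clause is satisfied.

x1=1, x2=0, x3=1, x4=1, x5=1, x6=1, x7=1, x8=1, x9=0, x10=0, x11=1, x12=0, x13=0

Check each clause:
  1. (x6 OR NOT x3) — x6 is true.
  2. (NOT x9 OR NOT x4) — NOT x9 is true.
  3. (NOT x11 OR x10 OR x6) — x6 is true.
  4. (x4 OR x9) — x4 is true.
  5. (NOT x4 OR NOT x13 OR x9) — NOT x13 is true.
  6. (NOT x11 OR x8) — x8 is true.
  7. (NOT x9 OR NOT x4 OR x5) — x5 is true.
  8. (x7 OR x12 OR x8) — x8 is true.
  9. (NOT x10 OR x11) — x11 is true.
  10. (NOT x11 OR NOT x12) — NOT x12 is true.
  11. (NOT x1 OR x13 OR x5) — x5 is true.
  12. (x10 OR NOT x5 OR x6) — x6 is true.
  13. (NOT x8 OR x5) — x5 is true.
  14. (x7 OR NOT x2) — NOT x2 is true.
  15. (NOT x1 OR NOT x10) — NOT x10 is true.
  16. (NOT x7 OR NOT x2) — NOT x2 is true.
  17. (x13 OR x3 OR x1) — x1 is true.
  18. (x6 OR x3 OR x1) — x1 is true.
  19. (x9 OR x8) — x8 is true.
  20. (NOT x4 OR x11 OR NOT x8) — x11 is true.
  21. (NOT x6 OR x7) — x7 is true.
  22. (x11 OR NOT x12 OR NOT x3) — x11 is true.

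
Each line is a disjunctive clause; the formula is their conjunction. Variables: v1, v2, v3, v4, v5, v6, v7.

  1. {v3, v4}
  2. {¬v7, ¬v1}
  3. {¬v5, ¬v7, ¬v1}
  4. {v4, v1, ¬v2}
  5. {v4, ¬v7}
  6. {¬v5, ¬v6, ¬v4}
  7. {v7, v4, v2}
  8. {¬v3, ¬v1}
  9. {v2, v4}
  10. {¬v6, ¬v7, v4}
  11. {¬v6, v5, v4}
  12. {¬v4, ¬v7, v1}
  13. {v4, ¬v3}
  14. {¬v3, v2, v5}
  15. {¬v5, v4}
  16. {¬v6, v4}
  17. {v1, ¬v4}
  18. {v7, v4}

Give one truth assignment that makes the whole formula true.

v1 = True  v2 = True  v3 = False  v4 = True  v5 = False  v6 = False  v7 = False

Check each clause:
  1. {v3, v4} — v4 is true.
  2. {¬v1, ¬v7} — ¬v7 is true.
  3. {¬v7, ¬v1, ¬v5} — ¬v7 is true.
  4. {v1, ¬v2, v4} — v1 is true.
  5. {v4, ¬v7} — ¬v7 is true.
  6. {¬v5, ¬v6, ¬v4} — ¬v6 is true.
  7. {v2, v7, v4} — v2 is true.
  8. {¬v3, ¬v1} — ¬v3 is true.
  9. {v2, v4} — v2 is true.
  10. {¬v7, ¬v6, v4} — ¬v7 is true.
  11. {v5, ¬v6, v4} — ¬v6 is true.
  12. {¬v7, ¬v4, v1} — ¬v7 is true.
  13. {¬v3, v4} — v4 is true.
  14. {¬v3, v5, v2} — ¬v3 is true.
  15. {v4, ¬v5} — ¬v5 is true.
  16. {v4, ¬v6} — ¬v6 is true.
  17. {v1, ¬v4} — v1 is true.
  18. {v7, v4} — v4 is true.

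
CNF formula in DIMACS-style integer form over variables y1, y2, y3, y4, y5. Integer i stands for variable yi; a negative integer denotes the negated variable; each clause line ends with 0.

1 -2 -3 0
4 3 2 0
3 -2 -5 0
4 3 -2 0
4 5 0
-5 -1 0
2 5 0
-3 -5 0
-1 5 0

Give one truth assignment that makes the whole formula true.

y4 occurs only positively in the remaining clauses — set y4 = True.
Branch on y1: take y1 = False.
Set y2 = False and propagate.
  then y5 is forced to True.
  then y3 is forced to False.
Check each clause:
  1. (~y2 \/ y1 \/ ~y3) — ~y3 is true.
  2. (y2 \/ y4 \/ y3) — y4 is true.
  3. (~y2 \/ y3 \/ ~y5) — ~y2 is true.
  4. (~y2 \/ y4 \/ y3) — y4 is true.
  5. (y4 \/ y5) — y4 is true.
  6. (~y5 \/ ~y1) — ~y1 is true.
  7. (y5 \/ y2) — y5 is true.
  8. (~y3 \/ ~y5) — ~y3 is true.
  9. (~y1 \/ y5) — y5 is true.

y1=0  y2=0  y3=0  y4=1  y5=1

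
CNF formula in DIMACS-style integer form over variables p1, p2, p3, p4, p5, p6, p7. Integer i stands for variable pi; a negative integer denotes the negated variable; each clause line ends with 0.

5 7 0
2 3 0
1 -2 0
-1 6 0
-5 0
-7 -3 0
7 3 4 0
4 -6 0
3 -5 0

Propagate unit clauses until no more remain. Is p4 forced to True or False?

Unit clause (~p5) sets p5 = False.
(p7 \/ p5) with p5 = False leaves only p7, so p7 = True.
From (~p7 \/ ~p3) and p7 = True: p3 = False.
(p2 \/ p3): since p3 = False, the clause reduces to (p2). p2 = True.
(~p2 \/ p1) with p2 = True leaves only p1, so p1 = True.
From (~p1 \/ p6) and p1 = True: p6 = True.
(p4 \/ ~p6) with p6 = True leaves only p4, so p4 = True.

True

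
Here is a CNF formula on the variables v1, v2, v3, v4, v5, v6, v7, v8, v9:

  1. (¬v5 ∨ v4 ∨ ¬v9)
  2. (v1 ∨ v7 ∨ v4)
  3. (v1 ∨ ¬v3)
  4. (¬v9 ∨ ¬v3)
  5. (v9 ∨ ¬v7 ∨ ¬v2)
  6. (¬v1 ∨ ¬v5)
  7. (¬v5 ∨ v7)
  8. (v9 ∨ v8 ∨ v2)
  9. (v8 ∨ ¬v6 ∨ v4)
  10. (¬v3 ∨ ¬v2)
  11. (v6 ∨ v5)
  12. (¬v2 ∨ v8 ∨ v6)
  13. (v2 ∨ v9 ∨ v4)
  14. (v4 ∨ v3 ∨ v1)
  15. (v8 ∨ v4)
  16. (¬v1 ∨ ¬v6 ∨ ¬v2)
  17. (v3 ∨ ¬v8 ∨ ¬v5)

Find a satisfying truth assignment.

Pure literal: v4 appears only positively; assign v4 = True.
Branch on v1: take v1 = True.
  then v5 is forced to False.
  then v6 is forced to True.
  then v2 is forced to False.
For the remaining variables, v3 = True, v7 = True, v8 = True, v9 = False works.
Every clause has at least one true literal under this assignment.

v1=T, v2=F, v3=T, v4=T, v5=F, v6=T, v7=T, v8=T, v9=F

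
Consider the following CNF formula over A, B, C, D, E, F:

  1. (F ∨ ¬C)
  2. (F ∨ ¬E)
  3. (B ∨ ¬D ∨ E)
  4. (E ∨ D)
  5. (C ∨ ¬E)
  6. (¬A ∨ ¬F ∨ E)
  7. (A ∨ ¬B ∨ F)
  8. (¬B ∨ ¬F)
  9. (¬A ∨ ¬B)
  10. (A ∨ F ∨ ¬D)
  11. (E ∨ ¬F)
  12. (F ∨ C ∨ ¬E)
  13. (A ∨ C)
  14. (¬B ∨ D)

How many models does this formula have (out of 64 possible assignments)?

The models are:
  A=F B=F C=T D=F E=T F=T
  A=F B=F C=T D=T E=T F=T
  A=T B=F C=T D=F E=T F=T
  A=T B=F C=T D=T E=T F=T
That's 4 in total.

4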